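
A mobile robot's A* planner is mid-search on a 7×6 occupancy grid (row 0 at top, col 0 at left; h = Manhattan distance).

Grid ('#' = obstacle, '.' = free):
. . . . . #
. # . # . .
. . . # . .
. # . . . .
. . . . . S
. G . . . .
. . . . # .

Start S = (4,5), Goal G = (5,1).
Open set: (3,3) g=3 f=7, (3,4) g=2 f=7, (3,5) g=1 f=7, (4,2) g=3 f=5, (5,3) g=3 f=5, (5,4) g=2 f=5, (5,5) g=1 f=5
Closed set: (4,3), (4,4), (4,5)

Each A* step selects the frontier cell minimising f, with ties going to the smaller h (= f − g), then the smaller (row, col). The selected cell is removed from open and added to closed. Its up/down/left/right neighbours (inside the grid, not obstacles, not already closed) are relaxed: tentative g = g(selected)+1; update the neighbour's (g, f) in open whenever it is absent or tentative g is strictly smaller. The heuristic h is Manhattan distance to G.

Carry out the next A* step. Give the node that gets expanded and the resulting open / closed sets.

expanded=(4,2); open=[(3,2) g=4 f=7, (3,3) g=3 f=7, (3,4) g=2 f=7, (3,5) g=1 f=7, (4,1) g=4 f=5, (5,2) g=4 f=5, (5,3) g=3 f=5, (5,4) g=2 f=5, (5,5) g=1 f=5]; closed=[(4,2), (4,3), (4,4), (4,5)]

step 1: expand (4,2) (f=5, h=2) → closed; open now [(3,2) g=4 f=7, (3,3) g=3 f=7, (3,4) g=2 f=7, (3,5) g=1 f=7, (4,1) g=4 f=5, (5,2) g=4 f=5, (5,3) g=3 f=5, (5,4) g=2 f=5, (5,5) g=1 f=5]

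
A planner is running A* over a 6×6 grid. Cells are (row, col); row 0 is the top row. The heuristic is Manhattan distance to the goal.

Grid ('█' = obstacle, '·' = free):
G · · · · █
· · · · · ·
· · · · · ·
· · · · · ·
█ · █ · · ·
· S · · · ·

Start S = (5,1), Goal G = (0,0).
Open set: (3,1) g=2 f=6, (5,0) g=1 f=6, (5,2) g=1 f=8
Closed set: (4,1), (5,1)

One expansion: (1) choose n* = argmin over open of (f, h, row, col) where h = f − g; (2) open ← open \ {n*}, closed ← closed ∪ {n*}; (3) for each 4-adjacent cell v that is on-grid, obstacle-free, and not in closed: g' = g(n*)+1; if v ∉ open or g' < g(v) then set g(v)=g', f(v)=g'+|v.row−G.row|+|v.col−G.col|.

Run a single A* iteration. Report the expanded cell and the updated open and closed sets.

expanded=(3,1); open=[(2,1) g=3 f=6, (3,0) g=3 f=6, (3,2) g=3 f=8, (5,0) g=1 f=6, (5,2) g=1 f=8]; closed=[(3,1), (4,1), (5,1)]

step 1: expand (3,1) (f=6, h=4) → closed; open now [(2,1) g=3 f=6, (3,0) g=3 f=6, (3,2) g=3 f=8, (5,0) g=1 f=6, (5,2) g=1 f=8]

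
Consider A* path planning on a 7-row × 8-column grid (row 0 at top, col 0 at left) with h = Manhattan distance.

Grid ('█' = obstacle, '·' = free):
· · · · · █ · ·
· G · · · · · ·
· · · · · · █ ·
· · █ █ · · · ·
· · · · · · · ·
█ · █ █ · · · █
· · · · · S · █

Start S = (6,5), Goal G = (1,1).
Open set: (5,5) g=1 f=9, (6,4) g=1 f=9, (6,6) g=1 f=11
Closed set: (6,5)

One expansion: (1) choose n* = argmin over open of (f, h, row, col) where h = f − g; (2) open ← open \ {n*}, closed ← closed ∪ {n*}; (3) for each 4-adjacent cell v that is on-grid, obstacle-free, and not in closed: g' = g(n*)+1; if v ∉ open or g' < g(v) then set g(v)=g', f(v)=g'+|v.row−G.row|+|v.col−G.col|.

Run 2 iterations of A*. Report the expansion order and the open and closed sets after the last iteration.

order=[(5,5) → (4,5)]; open=[(3,5) g=3 f=9, (4,4) g=3 f=9, (4,6) g=3 f=11, (5,4) g=2 f=9, (5,6) g=2 f=11, (6,4) g=1 f=9, (6,6) g=1 f=11]; closed=[(4,5), (5,5), (6,5)]

step 1: expand (5,5) (f=9, h=8) → closed; open now [(4,5) g=2 f=9, (5,4) g=2 f=9, (5,6) g=2 f=11, (6,4) g=1 f=9, (6,6) g=1 f=11]
step 2: expand (4,5) (f=9, h=7) → closed; open now [(3,5) g=3 f=9, (4,4) g=3 f=9, (4,6) g=3 f=11, (5,4) g=2 f=9, (5,6) g=2 f=11, (6,4) g=1 f=9, (6,6) g=1 f=11]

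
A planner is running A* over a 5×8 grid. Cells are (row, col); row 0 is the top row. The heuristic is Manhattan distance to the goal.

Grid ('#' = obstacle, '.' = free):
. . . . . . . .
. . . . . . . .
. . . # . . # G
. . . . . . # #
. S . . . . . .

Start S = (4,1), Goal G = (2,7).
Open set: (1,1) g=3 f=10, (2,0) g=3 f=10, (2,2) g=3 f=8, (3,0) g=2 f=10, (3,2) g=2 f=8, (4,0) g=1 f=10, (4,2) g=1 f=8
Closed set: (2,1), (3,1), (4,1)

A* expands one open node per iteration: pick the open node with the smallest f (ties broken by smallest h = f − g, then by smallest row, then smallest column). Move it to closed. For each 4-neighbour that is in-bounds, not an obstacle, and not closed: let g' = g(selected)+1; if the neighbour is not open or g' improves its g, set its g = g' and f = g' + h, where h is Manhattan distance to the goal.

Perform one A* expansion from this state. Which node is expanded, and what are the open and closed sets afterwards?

expanded=(2,2); open=[(1,1) g=3 f=10, (1,2) g=4 f=10, (2,0) g=3 f=10, (3,0) g=2 f=10, (3,2) g=2 f=8, (4,0) g=1 f=10, (4,2) g=1 f=8]; closed=[(2,1), (2,2), (3,1), (4,1)]

step 1: expand (2,2) (f=8, h=5) → closed; open now [(1,1) g=3 f=10, (1,2) g=4 f=10, (2,0) g=3 f=10, (3,0) g=2 f=10, (3,2) g=2 f=8, (4,0) g=1 f=10, (4,2) g=1 f=8]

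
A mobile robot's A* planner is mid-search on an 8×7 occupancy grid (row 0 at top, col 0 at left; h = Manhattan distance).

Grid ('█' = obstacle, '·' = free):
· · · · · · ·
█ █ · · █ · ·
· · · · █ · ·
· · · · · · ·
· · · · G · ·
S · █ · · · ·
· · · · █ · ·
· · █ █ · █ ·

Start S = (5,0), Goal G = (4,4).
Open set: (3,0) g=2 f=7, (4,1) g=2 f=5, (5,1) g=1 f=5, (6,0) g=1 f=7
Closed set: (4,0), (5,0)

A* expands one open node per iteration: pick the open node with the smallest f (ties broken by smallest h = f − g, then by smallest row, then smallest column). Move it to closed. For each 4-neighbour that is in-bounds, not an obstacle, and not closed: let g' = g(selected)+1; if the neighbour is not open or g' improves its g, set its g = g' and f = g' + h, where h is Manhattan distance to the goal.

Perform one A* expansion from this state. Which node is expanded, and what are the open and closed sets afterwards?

expanded=(4,1); open=[(3,0) g=2 f=7, (3,1) g=3 f=7, (4,2) g=3 f=5, (5,1) g=1 f=5, (6,0) g=1 f=7]; closed=[(4,0), (4,1), (5,0)]

step 1: expand (4,1) (f=5, h=3) → closed; open now [(3,0) g=2 f=7, (3,1) g=3 f=7, (4,2) g=3 f=5, (5,1) g=1 f=5, (6,0) g=1 f=7]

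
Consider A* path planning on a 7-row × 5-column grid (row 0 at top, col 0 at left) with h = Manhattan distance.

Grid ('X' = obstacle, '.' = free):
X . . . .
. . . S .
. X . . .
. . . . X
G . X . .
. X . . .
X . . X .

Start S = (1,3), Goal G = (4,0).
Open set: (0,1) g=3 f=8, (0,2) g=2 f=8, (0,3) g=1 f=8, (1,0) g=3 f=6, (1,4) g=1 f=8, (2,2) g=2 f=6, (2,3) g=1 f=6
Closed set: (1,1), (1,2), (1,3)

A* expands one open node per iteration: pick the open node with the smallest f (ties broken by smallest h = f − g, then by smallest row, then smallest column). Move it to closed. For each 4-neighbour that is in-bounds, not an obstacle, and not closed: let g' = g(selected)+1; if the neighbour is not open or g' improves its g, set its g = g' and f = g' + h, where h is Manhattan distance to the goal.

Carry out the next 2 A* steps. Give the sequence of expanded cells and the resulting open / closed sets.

step 1: expand (1,0) (f=6, h=3) → closed; open now [(0,1) g=3 f=8, (0,2) g=2 f=8, (0,3) g=1 f=8, (1,4) g=1 f=8, (2,0) g=4 f=6, (2,2) g=2 f=6, (2,3) g=1 f=6]
step 2: expand (2,0) (f=6, h=2) → closed; open now [(0,1) g=3 f=8, (0,2) g=2 f=8, (0,3) g=1 f=8, (1,4) g=1 f=8, (2,2) g=2 f=6, (2,3) g=1 f=6, (3,0) g=5 f=6]

order=[(1,0) → (2,0)]; open=[(0,1) g=3 f=8, (0,2) g=2 f=8, (0,3) g=1 f=8, (1,4) g=1 f=8, (2,2) g=2 f=6, (2,3) g=1 f=6, (3,0) g=5 f=6]; closed=[(1,0), (1,1), (1,2), (1,3), (2,0)]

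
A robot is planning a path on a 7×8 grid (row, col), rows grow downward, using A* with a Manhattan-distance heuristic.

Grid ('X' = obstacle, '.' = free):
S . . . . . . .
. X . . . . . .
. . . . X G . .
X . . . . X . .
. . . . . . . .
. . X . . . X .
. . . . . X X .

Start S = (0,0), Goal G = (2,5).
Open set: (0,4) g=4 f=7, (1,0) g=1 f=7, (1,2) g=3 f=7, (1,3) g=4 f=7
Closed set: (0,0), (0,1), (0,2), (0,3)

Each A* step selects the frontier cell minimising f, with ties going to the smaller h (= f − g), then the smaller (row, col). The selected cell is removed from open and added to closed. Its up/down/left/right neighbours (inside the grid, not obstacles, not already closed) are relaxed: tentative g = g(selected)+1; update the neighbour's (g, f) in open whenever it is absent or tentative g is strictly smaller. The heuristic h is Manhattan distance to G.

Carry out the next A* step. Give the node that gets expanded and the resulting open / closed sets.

step 1: expand (0,4) (f=7, h=3) → closed; open now [(0,5) g=5 f=7, (1,0) g=1 f=7, (1,2) g=3 f=7, (1,3) g=4 f=7, (1,4) g=5 f=7]

expanded=(0,4); open=[(0,5) g=5 f=7, (1,0) g=1 f=7, (1,2) g=3 f=7, (1,3) g=4 f=7, (1,4) g=5 f=7]; closed=[(0,0), (0,1), (0,2), (0,3), (0,4)]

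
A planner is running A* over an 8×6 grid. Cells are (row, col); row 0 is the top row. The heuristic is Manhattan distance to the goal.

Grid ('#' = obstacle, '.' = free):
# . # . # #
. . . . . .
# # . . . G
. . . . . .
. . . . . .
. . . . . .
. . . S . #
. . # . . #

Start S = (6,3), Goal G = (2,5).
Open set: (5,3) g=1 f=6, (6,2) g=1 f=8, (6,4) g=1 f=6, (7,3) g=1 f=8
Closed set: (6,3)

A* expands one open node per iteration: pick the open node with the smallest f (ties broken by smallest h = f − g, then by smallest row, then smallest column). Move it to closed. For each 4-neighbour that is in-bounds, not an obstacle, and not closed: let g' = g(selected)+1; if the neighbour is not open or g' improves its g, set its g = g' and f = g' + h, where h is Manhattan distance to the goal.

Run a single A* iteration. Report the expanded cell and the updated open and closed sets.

step 1: expand (5,3) (f=6, h=5) → closed; open now [(4,3) g=2 f=6, (5,2) g=2 f=8, (5,4) g=2 f=6, (6,2) g=1 f=8, (6,4) g=1 f=6, (7,3) g=1 f=8]

expanded=(5,3); open=[(4,3) g=2 f=6, (5,2) g=2 f=8, (5,4) g=2 f=6, (6,2) g=1 f=8, (6,4) g=1 f=6, (7,3) g=1 f=8]; closed=[(5,3), (6,3)]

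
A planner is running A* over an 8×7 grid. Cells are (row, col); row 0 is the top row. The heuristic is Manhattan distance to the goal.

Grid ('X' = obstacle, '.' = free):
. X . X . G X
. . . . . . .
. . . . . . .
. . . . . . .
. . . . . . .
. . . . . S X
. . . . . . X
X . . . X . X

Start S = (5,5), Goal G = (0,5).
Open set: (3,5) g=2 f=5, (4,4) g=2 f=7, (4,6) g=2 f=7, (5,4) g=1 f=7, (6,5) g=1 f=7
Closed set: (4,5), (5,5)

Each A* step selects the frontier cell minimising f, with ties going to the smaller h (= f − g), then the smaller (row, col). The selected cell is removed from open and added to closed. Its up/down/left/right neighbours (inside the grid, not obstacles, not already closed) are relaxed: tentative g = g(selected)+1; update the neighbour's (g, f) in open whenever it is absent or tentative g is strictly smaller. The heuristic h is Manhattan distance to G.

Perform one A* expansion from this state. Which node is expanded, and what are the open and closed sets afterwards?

expanded=(3,5); open=[(2,5) g=3 f=5, (3,4) g=3 f=7, (3,6) g=3 f=7, (4,4) g=2 f=7, (4,6) g=2 f=7, (5,4) g=1 f=7, (6,5) g=1 f=7]; closed=[(3,5), (4,5), (5,5)]

step 1: expand (3,5) (f=5, h=3) → closed; open now [(2,5) g=3 f=5, (3,4) g=3 f=7, (3,6) g=3 f=7, (4,4) g=2 f=7, (4,6) g=2 f=7, (5,4) g=1 f=7, (6,5) g=1 f=7]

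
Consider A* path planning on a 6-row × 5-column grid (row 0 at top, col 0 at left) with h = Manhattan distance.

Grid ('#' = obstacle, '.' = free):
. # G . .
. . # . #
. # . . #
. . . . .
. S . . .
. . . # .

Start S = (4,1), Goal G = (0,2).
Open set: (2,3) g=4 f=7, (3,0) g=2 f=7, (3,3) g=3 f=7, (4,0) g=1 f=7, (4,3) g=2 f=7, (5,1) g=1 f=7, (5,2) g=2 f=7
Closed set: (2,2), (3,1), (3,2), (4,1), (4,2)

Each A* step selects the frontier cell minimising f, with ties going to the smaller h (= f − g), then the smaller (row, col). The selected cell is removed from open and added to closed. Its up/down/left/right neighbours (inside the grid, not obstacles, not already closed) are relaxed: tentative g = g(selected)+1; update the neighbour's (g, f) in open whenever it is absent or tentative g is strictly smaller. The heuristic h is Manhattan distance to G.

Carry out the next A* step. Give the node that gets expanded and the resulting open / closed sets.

step 1: expand (2,3) (f=7, h=3) → closed; open now [(1,3) g=5 f=7, (3,0) g=2 f=7, (3,3) g=3 f=7, (4,0) g=1 f=7, (4,3) g=2 f=7, (5,1) g=1 f=7, (5,2) g=2 f=7]

expanded=(2,3); open=[(1,3) g=5 f=7, (3,0) g=2 f=7, (3,3) g=3 f=7, (4,0) g=1 f=7, (4,3) g=2 f=7, (5,1) g=1 f=7, (5,2) g=2 f=7]; closed=[(2,2), (2,3), (3,1), (3,2), (4,1), (4,2)]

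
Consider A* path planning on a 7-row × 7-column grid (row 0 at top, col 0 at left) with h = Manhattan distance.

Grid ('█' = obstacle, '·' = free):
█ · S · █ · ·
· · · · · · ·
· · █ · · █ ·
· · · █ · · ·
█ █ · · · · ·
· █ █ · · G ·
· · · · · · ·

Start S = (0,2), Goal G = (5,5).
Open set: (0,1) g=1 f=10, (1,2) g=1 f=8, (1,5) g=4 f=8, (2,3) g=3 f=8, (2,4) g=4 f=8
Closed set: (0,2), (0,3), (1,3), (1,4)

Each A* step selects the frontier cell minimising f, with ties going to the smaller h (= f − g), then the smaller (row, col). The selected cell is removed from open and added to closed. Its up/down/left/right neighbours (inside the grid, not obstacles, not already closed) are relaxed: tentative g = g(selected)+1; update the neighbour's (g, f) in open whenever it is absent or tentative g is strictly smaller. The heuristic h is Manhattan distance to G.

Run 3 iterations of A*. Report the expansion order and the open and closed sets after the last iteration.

step 1: expand (1,5) (f=8, h=4) → closed; open now [(0,1) g=1 f=10, (0,5) g=5 f=10, (1,2) g=1 f=8, (1,6) g=5 f=10, (2,3) g=3 f=8, (2,4) g=4 f=8]
step 2: expand (2,4) (f=8, h=4) → closed; open now [(0,1) g=1 f=10, (0,5) g=5 f=10, (1,2) g=1 f=8, (1,6) g=5 f=10, (2,3) g=3 f=8, (3,4) g=5 f=8]
step 3: expand (3,4) (f=8, h=3) → closed; open now [(0,1) g=1 f=10, (0,5) g=5 f=10, (1,2) g=1 f=8, (1,6) g=5 f=10, (2,3) g=3 f=8, (3,5) g=6 f=8, (4,4) g=6 f=8]

order=[(1,5) → (2,4) → (3,4)]; open=[(0,1) g=1 f=10, (0,5) g=5 f=10, (1,2) g=1 f=8, (1,6) g=5 f=10, (2,3) g=3 f=8, (3,5) g=6 f=8, (4,4) g=6 f=8]; closed=[(0,2), (0,3), (1,3), (1,4), (1,5), (2,4), (3,4)]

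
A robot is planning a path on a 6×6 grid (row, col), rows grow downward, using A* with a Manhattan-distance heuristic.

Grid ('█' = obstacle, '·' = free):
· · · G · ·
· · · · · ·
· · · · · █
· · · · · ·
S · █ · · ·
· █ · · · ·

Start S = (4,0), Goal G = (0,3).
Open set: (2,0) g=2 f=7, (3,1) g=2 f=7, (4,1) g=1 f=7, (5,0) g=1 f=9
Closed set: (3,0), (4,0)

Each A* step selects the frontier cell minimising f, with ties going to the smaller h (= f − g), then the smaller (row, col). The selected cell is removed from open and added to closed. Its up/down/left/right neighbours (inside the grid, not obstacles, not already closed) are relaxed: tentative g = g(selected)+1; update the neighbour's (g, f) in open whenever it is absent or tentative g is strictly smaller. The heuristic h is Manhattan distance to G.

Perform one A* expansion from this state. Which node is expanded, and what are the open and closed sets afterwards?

step 1: expand (2,0) (f=7, h=5) → closed; open now [(1,0) g=3 f=7, (2,1) g=3 f=7, (3,1) g=2 f=7, (4,1) g=1 f=7, (5,0) g=1 f=9]

expanded=(2,0); open=[(1,0) g=3 f=7, (2,1) g=3 f=7, (3,1) g=2 f=7, (4,1) g=1 f=7, (5,0) g=1 f=9]; closed=[(2,0), (3,0), (4,0)]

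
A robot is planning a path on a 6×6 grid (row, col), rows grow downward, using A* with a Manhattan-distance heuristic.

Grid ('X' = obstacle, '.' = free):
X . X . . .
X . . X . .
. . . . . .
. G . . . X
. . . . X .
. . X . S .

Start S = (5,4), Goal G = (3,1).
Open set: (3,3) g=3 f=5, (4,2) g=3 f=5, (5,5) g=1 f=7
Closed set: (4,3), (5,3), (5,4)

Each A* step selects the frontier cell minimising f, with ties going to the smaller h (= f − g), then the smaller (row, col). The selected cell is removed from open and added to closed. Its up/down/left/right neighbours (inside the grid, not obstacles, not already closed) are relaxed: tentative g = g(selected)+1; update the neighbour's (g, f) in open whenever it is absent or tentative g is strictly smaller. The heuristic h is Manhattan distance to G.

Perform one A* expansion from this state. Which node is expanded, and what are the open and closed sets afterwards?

expanded=(3,3); open=[(2,3) g=4 f=7, (3,2) g=4 f=5, (3,4) g=4 f=7, (4,2) g=3 f=5, (5,5) g=1 f=7]; closed=[(3,3), (4,3), (5,3), (5,4)]

step 1: expand (3,3) (f=5, h=2) → closed; open now [(2,3) g=4 f=7, (3,2) g=4 f=5, (3,4) g=4 f=7, (4,2) g=3 f=5, (5,5) g=1 f=7]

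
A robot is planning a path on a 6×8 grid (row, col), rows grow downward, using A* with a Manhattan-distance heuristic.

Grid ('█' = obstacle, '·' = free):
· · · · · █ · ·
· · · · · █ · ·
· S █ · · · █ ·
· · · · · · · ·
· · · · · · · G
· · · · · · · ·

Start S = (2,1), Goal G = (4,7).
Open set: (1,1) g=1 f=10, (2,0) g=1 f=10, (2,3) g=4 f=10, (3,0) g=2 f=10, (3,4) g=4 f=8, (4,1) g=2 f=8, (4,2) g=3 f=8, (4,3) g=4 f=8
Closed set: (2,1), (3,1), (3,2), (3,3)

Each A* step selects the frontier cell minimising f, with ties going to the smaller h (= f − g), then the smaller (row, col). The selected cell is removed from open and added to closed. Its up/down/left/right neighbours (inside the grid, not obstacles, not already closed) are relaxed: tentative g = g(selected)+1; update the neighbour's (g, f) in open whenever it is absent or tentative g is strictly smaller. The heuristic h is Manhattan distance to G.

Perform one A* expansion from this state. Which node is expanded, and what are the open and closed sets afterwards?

step 1: expand (3,4) (f=8, h=4) → closed; open now [(1,1) g=1 f=10, (2,0) g=1 f=10, (2,3) g=4 f=10, (2,4) g=5 f=10, (3,0) g=2 f=10, (3,5) g=5 f=8, (4,1) g=2 f=8, (4,2) g=3 f=8, (4,3) g=4 f=8, (4,4) g=5 f=8]

expanded=(3,4); open=[(1,1) g=1 f=10, (2,0) g=1 f=10, (2,3) g=4 f=10, (2,4) g=5 f=10, (3,0) g=2 f=10, (3,5) g=5 f=8, (4,1) g=2 f=8, (4,2) g=3 f=8, (4,3) g=4 f=8, (4,4) g=5 f=8]; closed=[(2,1), (3,1), (3,2), (3,3), (3,4)]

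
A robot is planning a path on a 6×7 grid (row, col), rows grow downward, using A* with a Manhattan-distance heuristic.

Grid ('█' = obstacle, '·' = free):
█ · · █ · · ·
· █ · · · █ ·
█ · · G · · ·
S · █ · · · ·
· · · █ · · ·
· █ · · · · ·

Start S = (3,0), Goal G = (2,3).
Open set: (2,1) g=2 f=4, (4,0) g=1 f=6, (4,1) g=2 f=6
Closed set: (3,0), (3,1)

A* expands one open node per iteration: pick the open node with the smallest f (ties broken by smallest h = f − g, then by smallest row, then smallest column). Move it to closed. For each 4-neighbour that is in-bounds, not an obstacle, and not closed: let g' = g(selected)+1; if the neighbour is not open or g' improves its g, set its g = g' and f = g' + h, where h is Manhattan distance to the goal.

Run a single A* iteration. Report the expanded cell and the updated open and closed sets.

expanded=(2,1); open=[(2,2) g=3 f=4, (4,0) g=1 f=6, (4,1) g=2 f=6]; closed=[(2,1), (3,0), (3,1)]

step 1: expand (2,1) (f=4, h=2) → closed; open now [(2,2) g=3 f=4, (4,0) g=1 f=6, (4,1) g=2 f=6]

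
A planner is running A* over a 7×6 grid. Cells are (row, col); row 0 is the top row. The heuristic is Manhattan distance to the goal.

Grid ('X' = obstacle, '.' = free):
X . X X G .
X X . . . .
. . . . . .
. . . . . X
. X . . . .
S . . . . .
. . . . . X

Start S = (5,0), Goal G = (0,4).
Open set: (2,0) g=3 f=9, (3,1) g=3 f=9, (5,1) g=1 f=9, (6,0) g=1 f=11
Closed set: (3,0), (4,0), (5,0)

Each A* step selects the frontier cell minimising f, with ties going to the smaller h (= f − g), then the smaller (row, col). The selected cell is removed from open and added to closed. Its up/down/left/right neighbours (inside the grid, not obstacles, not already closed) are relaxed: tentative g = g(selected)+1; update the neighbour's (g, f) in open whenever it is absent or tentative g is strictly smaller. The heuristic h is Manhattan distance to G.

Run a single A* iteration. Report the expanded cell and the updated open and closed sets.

expanded=(2,0); open=[(2,1) g=4 f=9, (3,1) g=3 f=9, (5,1) g=1 f=9, (6,0) g=1 f=11]; closed=[(2,0), (3,0), (4,0), (5,0)]

step 1: expand (2,0) (f=9, h=6) → closed; open now [(2,1) g=4 f=9, (3,1) g=3 f=9, (5,1) g=1 f=9, (6,0) g=1 f=11]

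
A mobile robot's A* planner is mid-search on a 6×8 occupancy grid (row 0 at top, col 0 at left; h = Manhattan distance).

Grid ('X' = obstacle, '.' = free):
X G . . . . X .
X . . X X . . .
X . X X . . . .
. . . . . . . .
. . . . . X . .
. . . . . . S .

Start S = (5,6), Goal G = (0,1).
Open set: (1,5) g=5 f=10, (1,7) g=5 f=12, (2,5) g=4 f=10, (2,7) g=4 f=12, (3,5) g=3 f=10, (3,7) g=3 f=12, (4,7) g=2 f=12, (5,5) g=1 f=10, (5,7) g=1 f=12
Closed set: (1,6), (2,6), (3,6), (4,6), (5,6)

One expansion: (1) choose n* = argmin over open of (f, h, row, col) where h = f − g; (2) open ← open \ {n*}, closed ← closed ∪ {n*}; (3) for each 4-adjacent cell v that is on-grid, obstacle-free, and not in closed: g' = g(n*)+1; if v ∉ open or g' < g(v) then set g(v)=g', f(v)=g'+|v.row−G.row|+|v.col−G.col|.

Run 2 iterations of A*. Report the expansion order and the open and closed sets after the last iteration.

order=[(1,5) → (0,5)]; open=[(0,4) g=7 f=10, (1,7) g=5 f=12, (2,5) g=4 f=10, (2,7) g=4 f=12, (3,5) g=3 f=10, (3,7) g=3 f=12, (4,7) g=2 f=12, (5,5) g=1 f=10, (5,7) g=1 f=12]; closed=[(0,5), (1,5), (1,6), (2,6), (3,6), (4,6), (5,6)]

step 1: expand (1,5) (f=10, h=5) → closed; open now [(0,5) g=6 f=10, (1,7) g=5 f=12, (2,5) g=4 f=10, (2,7) g=4 f=12, (3,5) g=3 f=10, (3,7) g=3 f=12, (4,7) g=2 f=12, (5,5) g=1 f=10, (5,7) g=1 f=12]
step 2: expand (0,5) (f=10, h=4) → closed; open now [(0,4) g=7 f=10, (1,7) g=5 f=12, (2,5) g=4 f=10, (2,7) g=4 f=12, (3,5) g=3 f=10, (3,7) g=3 f=12, (4,7) g=2 f=12, (5,5) g=1 f=10, (5,7) g=1 f=12]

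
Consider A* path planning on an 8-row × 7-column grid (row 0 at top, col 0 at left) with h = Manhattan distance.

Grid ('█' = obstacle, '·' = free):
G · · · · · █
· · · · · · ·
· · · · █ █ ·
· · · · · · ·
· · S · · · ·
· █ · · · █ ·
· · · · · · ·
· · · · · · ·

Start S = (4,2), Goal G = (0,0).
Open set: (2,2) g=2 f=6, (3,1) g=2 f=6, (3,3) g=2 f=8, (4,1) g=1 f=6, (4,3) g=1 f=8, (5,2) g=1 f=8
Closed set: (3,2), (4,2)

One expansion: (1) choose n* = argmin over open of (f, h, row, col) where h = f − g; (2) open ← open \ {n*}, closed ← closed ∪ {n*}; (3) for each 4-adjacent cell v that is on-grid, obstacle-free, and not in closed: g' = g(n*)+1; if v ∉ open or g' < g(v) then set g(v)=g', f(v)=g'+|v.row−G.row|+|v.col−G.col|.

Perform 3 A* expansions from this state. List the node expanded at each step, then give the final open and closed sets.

order=[(2,2) → (1,2) → (0,2)]; open=[(0,1) g=5 f=6, (0,3) g=5 f=8, (1,1) g=4 f=6, (1,3) g=4 f=8, (2,1) g=3 f=6, (2,3) g=3 f=8, (3,1) g=2 f=6, (3,3) g=2 f=8, (4,1) g=1 f=6, (4,3) g=1 f=8, (5,2) g=1 f=8]; closed=[(0,2), (1,2), (2,2), (3,2), (4,2)]

step 1: expand (2,2) (f=6, h=4) → closed; open now [(1,2) g=3 f=6, (2,1) g=3 f=6, (2,3) g=3 f=8, (3,1) g=2 f=6, (3,3) g=2 f=8, (4,1) g=1 f=6, (4,3) g=1 f=8, (5,2) g=1 f=8]
step 2: expand (1,2) (f=6, h=3) → closed; open now [(0,2) g=4 f=6, (1,1) g=4 f=6, (1,3) g=4 f=8, (2,1) g=3 f=6, (2,3) g=3 f=8, (3,1) g=2 f=6, (3,3) g=2 f=8, (4,1) g=1 f=6, (4,3) g=1 f=8, (5,2) g=1 f=8]
step 3: expand (0,2) (f=6, h=2) → closed; open now [(0,1) g=5 f=6, (0,3) g=5 f=8, (1,1) g=4 f=6, (1,3) g=4 f=8, (2,1) g=3 f=6, (2,3) g=3 f=8, (3,1) g=2 f=6, (3,3) g=2 f=8, (4,1) g=1 f=6, (4,3) g=1 f=8, (5,2) g=1 f=8]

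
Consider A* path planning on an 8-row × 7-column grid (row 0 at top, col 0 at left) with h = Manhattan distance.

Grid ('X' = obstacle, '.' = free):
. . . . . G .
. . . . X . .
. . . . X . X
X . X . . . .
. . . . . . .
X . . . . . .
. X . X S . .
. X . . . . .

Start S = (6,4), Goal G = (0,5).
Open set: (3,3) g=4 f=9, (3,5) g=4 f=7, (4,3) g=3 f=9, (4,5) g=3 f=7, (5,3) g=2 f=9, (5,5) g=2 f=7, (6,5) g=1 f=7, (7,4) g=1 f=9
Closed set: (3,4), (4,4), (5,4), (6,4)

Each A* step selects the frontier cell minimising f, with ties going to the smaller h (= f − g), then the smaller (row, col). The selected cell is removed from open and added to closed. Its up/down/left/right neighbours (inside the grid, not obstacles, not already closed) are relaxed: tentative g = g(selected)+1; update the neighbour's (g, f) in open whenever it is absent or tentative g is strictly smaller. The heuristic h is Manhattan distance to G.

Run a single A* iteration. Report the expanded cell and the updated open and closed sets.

step 1: expand (3,5) (f=7, h=3) → closed; open now [(2,5) g=5 f=7, (3,3) g=4 f=9, (3,6) g=5 f=9, (4,3) g=3 f=9, (4,5) g=3 f=7, (5,3) g=2 f=9, (5,5) g=2 f=7, (6,5) g=1 f=7, (7,4) g=1 f=9]

expanded=(3,5); open=[(2,5) g=5 f=7, (3,3) g=4 f=9, (3,6) g=5 f=9, (4,3) g=3 f=9, (4,5) g=3 f=7, (5,3) g=2 f=9, (5,5) g=2 f=7, (6,5) g=1 f=7, (7,4) g=1 f=9]; closed=[(3,4), (3,5), (4,4), (5,4), (6,4)]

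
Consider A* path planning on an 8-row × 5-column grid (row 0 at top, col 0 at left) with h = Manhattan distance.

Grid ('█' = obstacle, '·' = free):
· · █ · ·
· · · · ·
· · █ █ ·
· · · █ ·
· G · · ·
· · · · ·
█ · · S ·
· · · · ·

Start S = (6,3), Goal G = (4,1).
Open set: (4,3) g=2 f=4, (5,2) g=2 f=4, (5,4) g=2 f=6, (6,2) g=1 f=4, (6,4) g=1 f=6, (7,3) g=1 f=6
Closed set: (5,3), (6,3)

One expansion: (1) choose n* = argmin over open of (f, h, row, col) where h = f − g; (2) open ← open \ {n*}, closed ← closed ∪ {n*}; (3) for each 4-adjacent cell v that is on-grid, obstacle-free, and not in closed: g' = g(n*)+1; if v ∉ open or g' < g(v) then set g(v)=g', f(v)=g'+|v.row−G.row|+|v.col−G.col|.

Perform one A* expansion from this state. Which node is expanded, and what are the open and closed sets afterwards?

expanded=(4,3); open=[(4,2) g=3 f=4, (4,4) g=3 f=6, (5,2) g=2 f=4, (5,4) g=2 f=6, (6,2) g=1 f=4, (6,4) g=1 f=6, (7,3) g=1 f=6]; closed=[(4,3), (5,3), (6,3)]

step 1: expand (4,3) (f=4, h=2) → closed; open now [(4,2) g=3 f=4, (4,4) g=3 f=6, (5,2) g=2 f=4, (5,4) g=2 f=6, (6,2) g=1 f=4, (6,4) g=1 f=6, (7,3) g=1 f=6]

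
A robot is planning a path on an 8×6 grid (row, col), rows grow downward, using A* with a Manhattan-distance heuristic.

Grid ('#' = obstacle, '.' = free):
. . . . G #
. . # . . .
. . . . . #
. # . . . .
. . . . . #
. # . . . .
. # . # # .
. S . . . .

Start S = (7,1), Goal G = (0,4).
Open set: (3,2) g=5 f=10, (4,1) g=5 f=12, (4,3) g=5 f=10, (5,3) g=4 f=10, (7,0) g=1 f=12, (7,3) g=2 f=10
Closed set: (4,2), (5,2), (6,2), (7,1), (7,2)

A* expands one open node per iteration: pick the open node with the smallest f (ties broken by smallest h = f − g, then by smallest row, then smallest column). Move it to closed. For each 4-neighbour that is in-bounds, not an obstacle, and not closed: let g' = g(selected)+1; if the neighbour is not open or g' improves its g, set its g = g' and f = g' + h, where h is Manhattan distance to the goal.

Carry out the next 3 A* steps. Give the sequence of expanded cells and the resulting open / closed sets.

order=[(3,2) → (2,2) → (2,3)]; open=[(1,3) g=8 f=10, (2,1) g=7 f=12, (2,4) g=8 f=10, (3,3) g=6 f=10, (4,1) g=5 f=12, (4,3) g=5 f=10, (5,3) g=4 f=10, (7,0) g=1 f=12, (7,3) g=2 f=10]; closed=[(2,2), (2,3), (3,2), (4,2), (5,2), (6,2), (7,1), (7,2)]

step 1: expand (3,2) (f=10, h=5) → closed; open now [(2,2) g=6 f=10, (3,3) g=6 f=10, (4,1) g=5 f=12, (4,3) g=5 f=10, (5,3) g=4 f=10, (7,0) g=1 f=12, (7,3) g=2 f=10]
step 2: expand (2,2) (f=10, h=4) → closed; open now [(2,1) g=7 f=12, (2,3) g=7 f=10, (3,3) g=6 f=10, (4,1) g=5 f=12, (4,3) g=5 f=10, (5,3) g=4 f=10, (7,0) g=1 f=12, (7,3) g=2 f=10]
step 3: expand (2,3) (f=10, h=3) → closed; open now [(1,3) g=8 f=10, (2,1) g=7 f=12, (2,4) g=8 f=10, (3,3) g=6 f=10, (4,1) g=5 f=12, (4,3) g=5 f=10, (5,3) g=4 f=10, (7,0) g=1 f=12, (7,3) g=2 f=10]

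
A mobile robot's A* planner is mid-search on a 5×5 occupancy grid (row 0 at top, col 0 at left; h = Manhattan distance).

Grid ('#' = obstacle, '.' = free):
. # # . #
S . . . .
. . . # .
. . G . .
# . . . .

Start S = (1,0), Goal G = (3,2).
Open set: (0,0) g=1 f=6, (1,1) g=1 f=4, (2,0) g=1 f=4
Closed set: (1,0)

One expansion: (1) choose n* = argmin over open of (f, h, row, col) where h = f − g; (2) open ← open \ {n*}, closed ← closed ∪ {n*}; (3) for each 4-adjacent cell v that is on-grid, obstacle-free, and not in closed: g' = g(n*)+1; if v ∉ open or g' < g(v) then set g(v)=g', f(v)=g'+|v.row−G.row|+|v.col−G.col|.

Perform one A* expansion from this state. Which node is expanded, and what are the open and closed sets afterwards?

expanded=(1,1); open=[(0,0) g=1 f=6, (1,2) g=2 f=4, (2,0) g=1 f=4, (2,1) g=2 f=4]; closed=[(1,0), (1,1)]

step 1: expand (1,1) (f=4, h=3) → closed; open now [(0,0) g=1 f=6, (1,2) g=2 f=4, (2,0) g=1 f=4, (2,1) g=2 f=4]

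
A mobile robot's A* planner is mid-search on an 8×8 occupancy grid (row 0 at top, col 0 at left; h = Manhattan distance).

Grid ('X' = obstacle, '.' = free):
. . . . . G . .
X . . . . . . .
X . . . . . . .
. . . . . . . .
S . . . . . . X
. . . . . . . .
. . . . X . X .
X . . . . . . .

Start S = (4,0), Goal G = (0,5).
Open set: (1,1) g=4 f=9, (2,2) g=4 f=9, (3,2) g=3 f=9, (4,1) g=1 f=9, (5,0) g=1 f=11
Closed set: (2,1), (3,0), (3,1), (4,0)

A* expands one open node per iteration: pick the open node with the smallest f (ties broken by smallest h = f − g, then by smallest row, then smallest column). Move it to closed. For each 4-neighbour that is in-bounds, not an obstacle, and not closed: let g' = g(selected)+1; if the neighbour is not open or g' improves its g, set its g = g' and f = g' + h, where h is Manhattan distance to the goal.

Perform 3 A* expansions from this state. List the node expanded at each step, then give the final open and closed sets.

step 1: expand (1,1) (f=9, h=5) → closed; open now [(0,1) g=5 f=9, (1,2) g=5 f=9, (2,2) g=4 f=9, (3,2) g=3 f=9, (4,1) g=1 f=9, (5,0) g=1 f=11]
step 2: expand (0,1) (f=9, h=4) → closed; open now [(0,0) g=6 f=11, (0,2) g=6 f=9, (1,2) g=5 f=9, (2,2) g=4 f=9, (3,2) g=3 f=9, (4,1) g=1 f=9, (5,0) g=1 f=11]
step 3: expand (0,2) (f=9, h=3) → closed; open now [(0,0) g=6 f=11, (0,3) g=7 f=9, (1,2) g=5 f=9, (2,2) g=4 f=9, (3,2) g=3 f=9, (4,1) g=1 f=9, (5,0) g=1 f=11]

order=[(1,1) → (0,1) → (0,2)]; open=[(0,0) g=6 f=11, (0,3) g=7 f=9, (1,2) g=5 f=9, (2,2) g=4 f=9, (3,2) g=3 f=9, (4,1) g=1 f=9, (5,0) g=1 f=11]; closed=[(0,1), (0,2), (1,1), (2,1), (3,0), (3,1), (4,0)]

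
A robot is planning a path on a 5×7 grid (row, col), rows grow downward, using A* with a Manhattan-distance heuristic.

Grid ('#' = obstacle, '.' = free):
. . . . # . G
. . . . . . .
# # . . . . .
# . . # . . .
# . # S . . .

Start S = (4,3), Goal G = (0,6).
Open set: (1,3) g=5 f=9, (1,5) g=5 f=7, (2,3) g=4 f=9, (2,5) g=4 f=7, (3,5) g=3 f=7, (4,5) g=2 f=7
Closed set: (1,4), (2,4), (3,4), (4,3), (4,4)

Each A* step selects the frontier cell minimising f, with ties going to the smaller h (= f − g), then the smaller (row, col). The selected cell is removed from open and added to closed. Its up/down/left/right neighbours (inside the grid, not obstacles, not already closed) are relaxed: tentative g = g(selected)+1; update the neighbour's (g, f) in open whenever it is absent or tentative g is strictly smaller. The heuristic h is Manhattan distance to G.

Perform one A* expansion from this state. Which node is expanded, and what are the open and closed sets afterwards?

expanded=(1,5); open=[(0,5) g=6 f=7, (1,3) g=5 f=9, (1,6) g=6 f=7, (2,3) g=4 f=9, (2,5) g=4 f=7, (3,5) g=3 f=7, (4,5) g=2 f=7]; closed=[(1,4), (1,5), (2,4), (3,4), (4,3), (4,4)]

step 1: expand (1,5) (f=7, h=2) → closed; open now [(0,5) g=6 f=7, (1,3) g=5 f=9, (1,6) g=6 f=7, (2,3) g=4 f=9, (2,5) g=4 f=7, (3,5) g=3 f=7, (4,5) g=2 f=7]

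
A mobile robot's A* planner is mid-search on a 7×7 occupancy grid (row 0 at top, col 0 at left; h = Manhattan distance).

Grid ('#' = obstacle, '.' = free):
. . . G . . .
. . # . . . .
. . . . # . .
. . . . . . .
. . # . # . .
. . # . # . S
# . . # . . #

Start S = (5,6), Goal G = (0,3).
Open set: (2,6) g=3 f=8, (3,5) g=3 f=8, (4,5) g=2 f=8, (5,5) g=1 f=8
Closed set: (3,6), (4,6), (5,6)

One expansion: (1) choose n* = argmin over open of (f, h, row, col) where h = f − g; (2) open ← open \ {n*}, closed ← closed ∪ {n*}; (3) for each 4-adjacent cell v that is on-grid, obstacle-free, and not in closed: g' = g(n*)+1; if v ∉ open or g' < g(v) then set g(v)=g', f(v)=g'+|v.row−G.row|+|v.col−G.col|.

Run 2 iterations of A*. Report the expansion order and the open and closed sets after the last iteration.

order=[(2,6) → (1,6)]; open=[(0,6) g=5 f=8, (1,5) g=5 f=8, (2,5) g=4 f=8, (3,5) g=3 f=8, (4,5) g=2 f=8, (5,5) g=1 f=8]; closed=[(1,6), (2,6), (3,6), (4,6), (5,6)]

step 1: expand (2,6) (f=8, h=5) → closed; open now [(1,6) g=4 f=8, (2,5) g=4 f=8, (3,5) g=3 f=8, (4,5) g=2 f=8, (5,5) g=1 f=8]
step 2: expand (1,6) (f=8, h=4) → closed; open now [(0,6) g=5 f=8, (1,5) g=5 f=8, (2,5) g=4 f=8, (3,5) g=3 f=8, (4,5) g=2 f=8, (5,5) g=1 f=8]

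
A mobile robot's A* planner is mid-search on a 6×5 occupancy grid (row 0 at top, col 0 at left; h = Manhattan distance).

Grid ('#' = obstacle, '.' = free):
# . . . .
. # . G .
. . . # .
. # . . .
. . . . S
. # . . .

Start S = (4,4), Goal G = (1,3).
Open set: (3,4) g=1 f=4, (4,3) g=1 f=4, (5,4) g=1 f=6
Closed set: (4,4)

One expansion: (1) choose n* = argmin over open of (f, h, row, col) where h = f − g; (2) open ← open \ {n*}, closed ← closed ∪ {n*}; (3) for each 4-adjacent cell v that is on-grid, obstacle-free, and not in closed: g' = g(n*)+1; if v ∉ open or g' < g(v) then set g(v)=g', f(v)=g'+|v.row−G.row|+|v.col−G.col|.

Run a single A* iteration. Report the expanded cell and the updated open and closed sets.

expanded=(3,4); open=[(2,4) g=2 f=4, (3,3) g=2 f=4, (4,3) g=1 f=4, (5,4) g=1 f=6]; closed=[(3,4), (4,4)]

step 1: expand (3,4) (f=4, h=3) → closed; open now [(2,4) g=2 f=4, (3,3) g=2 f=4, (4,3) g=1 f=4, (5,4) g=1 f=6]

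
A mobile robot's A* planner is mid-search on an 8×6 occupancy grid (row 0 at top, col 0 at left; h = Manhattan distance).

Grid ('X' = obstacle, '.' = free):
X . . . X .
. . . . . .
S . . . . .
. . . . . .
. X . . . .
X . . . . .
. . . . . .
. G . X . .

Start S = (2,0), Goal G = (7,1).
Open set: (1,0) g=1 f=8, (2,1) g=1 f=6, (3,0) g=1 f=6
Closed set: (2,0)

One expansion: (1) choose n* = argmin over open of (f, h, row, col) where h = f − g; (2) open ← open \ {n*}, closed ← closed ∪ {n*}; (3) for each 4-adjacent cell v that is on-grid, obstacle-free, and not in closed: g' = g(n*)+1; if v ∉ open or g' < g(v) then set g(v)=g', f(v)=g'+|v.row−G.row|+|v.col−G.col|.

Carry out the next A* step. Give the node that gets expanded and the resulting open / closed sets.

expanded=(2,1); open=[(1,0) g=1 f=8, (1,1) g=2 f=8, (2,2) g=2 f=8, (3,0) g=1 f=6, (3,1) g=2 f=6]; closed=[(2,0), (2,1)]

step 1: expand (2,1) (f=6, h=5) → closed; open now [(1,0) g=1 f=8, (1,1) g=2 f=8, (2,2) g=2 f=8, (3,0) g=1 f=6, (3,1) g=2 f=6]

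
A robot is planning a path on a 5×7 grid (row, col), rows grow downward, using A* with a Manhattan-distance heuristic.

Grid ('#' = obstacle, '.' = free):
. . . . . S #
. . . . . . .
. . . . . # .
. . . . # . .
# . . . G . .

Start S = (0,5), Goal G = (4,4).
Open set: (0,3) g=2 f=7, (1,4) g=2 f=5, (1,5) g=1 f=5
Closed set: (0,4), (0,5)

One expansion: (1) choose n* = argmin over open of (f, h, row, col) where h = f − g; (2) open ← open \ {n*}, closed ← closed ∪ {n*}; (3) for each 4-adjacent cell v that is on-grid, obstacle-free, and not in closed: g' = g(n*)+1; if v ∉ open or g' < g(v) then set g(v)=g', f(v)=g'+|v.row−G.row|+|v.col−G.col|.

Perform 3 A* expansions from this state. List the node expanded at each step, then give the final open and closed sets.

order=[(1,4) → (2,4) → (1,5)]; open=[(0,3) g=2 f=7, (1,3) g=3 f=7, (1,6) g=2 f=7, (2,3) g=4 f=7]; closed=[(0,4), (0,5), (1,4), (1,5), (2,4)]

step 1: expand (1,4) (f=5, h=3) → closed; open now [(0,3) g=2 f=7, (1,3) g=3 f=7, (1,5) g=1 f=5, (2,4) g=3 f=5]
step 2: expand (2,4) (f=5, h=2) → closed; open now [(0,3) g=2 f=7, (1,3) g=3 f=7, (1,5) g=1 f=5, (2,3) g=4 f=7]
step 3: expand (1,5) (f=5, h=4) → closed; open now [(0,3) g=2 f=7, (1,3) g=3 f=7, (1,6) g=2 f=7, (2,3) g=4 f=7]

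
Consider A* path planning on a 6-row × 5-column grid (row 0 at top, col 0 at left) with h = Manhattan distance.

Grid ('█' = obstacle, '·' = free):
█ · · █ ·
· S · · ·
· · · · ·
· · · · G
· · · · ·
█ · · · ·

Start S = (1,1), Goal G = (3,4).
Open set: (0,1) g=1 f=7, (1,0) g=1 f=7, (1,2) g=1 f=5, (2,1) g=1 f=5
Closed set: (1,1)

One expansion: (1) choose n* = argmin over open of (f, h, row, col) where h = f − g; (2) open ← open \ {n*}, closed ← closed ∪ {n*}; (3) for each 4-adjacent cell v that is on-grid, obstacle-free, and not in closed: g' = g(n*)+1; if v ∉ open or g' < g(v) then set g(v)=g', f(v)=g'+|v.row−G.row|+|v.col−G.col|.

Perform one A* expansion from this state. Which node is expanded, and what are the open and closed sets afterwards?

expanded=(1,2); open=[(0,1) g=1 f=7, (0,2) g=2 f=7, (1,0) g=1 f=7, (1,3) g=2 f=5, (2,1) g=1 f=5, (2,2) g=2 f=5]; closed=[(1,1), (1,2)]

step 1: expand (1,2) (f=5, h=4) → closed; open now [(0,1) g=1 f=7, (0,2) g=2 f=7, (1,0) g=1 f=7, (1,3) g=2 f=5, (2,1) g=1 f=5, (2,2) g=2 f=5]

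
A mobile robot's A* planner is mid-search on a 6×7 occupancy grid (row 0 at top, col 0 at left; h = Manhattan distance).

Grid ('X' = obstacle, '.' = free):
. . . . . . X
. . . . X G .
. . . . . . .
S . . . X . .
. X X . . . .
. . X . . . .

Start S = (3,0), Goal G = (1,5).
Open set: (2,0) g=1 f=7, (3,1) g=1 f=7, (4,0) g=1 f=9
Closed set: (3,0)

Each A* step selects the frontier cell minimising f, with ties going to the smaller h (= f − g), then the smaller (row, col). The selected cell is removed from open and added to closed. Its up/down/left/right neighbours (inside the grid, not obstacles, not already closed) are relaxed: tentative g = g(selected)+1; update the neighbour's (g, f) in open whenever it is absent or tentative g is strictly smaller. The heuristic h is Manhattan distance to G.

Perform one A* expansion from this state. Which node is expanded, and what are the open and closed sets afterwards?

expanded=(2,0); open=[(1,0) g=2 f=7, (2,1) g=2 f=7, (3,1) g=1 f=7, (4,0) g=1 f=9]; closed=[(2,0), (3,0)]

step 1: expand (2,0) (f=7, h=6) → closed; open now [(1,0) g=2 f=7, (2,1) g=2 f=7, (3,1) g=1 f=7, (4,0) g=1 f=9]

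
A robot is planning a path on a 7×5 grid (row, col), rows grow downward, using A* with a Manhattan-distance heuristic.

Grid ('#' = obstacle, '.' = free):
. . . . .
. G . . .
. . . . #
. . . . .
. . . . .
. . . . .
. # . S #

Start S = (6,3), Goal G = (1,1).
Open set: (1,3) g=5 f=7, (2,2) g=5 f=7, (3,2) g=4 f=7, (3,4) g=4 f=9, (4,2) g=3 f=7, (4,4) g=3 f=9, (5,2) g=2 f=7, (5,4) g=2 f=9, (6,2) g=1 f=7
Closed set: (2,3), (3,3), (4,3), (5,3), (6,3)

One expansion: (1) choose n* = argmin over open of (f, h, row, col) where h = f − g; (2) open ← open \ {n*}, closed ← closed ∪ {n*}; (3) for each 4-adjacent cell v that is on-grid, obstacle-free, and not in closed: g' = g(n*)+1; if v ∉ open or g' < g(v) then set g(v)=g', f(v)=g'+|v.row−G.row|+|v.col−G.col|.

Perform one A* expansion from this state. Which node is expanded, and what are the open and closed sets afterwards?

step 1: expand (1,3) (f=7, h=2) → closed; open now [(0,3) g=6 f=9, (1,2) g=6 f=7, (1,4) g=6 f=9, (2,2) g=5 f=7, (3,2) g=4 f=7, (3,4) g=4 f=9, (4,2) g=3 f=7, (4,4) g=3 f=9, (5,2) g=2 f=7, (5,4) g=2 f=9, (6,2) g=1 f=7]

expanded=(1,3); open=[(0,3) g=6 f=9, (1,2) g=6 f=7, (1,4) g=6 f=9, (2,2) g=5 f=7, (3,2) g=4 f=7, (3,4) g=4 f=9, (4,2) g=3 f=7, (4,4) g=3 f=9, (5,2) g=2 f=7, (5,4) g=2 f=9, (6,2) g=1 f=7]; closed=[(1,3), (2,3), (3,3), (4,3), (5,3), (6,3)]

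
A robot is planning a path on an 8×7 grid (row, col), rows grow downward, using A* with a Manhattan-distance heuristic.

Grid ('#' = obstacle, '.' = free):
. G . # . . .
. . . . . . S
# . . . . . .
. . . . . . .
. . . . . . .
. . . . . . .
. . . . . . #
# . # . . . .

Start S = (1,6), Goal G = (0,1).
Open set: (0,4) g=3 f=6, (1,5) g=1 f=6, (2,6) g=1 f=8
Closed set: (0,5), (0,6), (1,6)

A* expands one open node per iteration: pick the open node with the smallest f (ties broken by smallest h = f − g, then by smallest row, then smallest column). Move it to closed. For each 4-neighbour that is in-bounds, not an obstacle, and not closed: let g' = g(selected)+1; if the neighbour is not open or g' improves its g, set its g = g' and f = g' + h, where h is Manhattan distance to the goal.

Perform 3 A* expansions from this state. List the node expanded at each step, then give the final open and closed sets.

step 1: expand (0,4) (f=6, h=3) → closed; open now [(1,4) g=4 f=8, (1,5) g=1 f=6, (2,6) g=1 f=8]
step 2: expand (1,5) (f=6, h=5) → closed; open now [(1,4) g=2 f=6, (2,5) g=2 f=8, (2,6) g=1 f=8]
step 3: expand (1,4) (f=6, h=4) → closed; open now [(1,3) g=3 f=6, (2,4) g=3 f=8, (2,5) g=2 f=8, (2,6) g=1 f=8]

order=[(0,4) → (1,5) → (1,4)]; open=[(1,3) g=3 f=6, (2,4) g=3 f=8, (2,5) g=2 f=8, (2,6) g=1 f=8]; closed=[(0,4), (0,5), (0,6), (1,4), (1,5), (1,6)]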